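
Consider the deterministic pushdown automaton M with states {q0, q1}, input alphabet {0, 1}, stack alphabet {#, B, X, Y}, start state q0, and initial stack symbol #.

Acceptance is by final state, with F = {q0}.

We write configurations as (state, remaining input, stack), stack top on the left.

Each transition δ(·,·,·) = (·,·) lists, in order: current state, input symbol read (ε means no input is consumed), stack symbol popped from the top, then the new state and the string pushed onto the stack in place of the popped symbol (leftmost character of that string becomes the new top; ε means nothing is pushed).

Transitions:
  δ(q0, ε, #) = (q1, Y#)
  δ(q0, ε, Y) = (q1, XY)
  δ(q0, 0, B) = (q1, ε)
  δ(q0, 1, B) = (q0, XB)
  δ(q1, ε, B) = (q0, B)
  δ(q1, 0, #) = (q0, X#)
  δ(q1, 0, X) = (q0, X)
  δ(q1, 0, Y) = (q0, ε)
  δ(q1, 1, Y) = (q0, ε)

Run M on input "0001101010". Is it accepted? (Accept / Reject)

Accept

(q0, 0001101010, #)
  ε-move, top #: go to q1, push Y# → (q1, 0001101010, Y#)
  read 0, top Y: go to q0, push ε → (q0, 001101010, #)
  ε-move, top #: go to q1, push Y# → (q1, 001101010, Y#)
  read 0, top Y: go to q0, push ε → (q0, 01101010, #)
  ε-move, top #: go to q1, push Y# → (q1, 01101010, Y#)
  read 0, top Y: go to q0, push ε → (q0, 1101010, #)
  ε-move, top #: go to q1, push Y# → (q1, 1101010, Y#)
  read 1, top Y: go to q0, push ε → (q0, 101010, #)
  ε-move, top #: go to q1, push Y# → (q1, 101010, Y#)
  read 1, top Y: go to q0, push ε → (q0, 01010, #)
  ε-move, top #: go to q1, push Y# → (q1, 01010, Y#)
  read 0, top Y: go to q0, push ε → (q0, 1010, #)
  ε-move, top #: go to q1, push Y# → (q1, 1010, Y#)
  read 1, top Y: go to q0, push ε → (q0, 010, #)
  ε-move, top #: go to q1, push Y# → (q1, 010, Y#)
  read 0, top Y: go to q0, push ε → (q0, 10, #)
  ε-move, top #: go to q1, push Y# → (q1, 10, Y#)
  read 1, top Y: go to q0, push ε → (q0, 0, #)
  ε-move, top #: go to q1, push Y# → (q1, 0, Y#)
  read 0, top Y: go to q0, push ε → (q0, ε, #)
All input consumed; state q0 ∈ F.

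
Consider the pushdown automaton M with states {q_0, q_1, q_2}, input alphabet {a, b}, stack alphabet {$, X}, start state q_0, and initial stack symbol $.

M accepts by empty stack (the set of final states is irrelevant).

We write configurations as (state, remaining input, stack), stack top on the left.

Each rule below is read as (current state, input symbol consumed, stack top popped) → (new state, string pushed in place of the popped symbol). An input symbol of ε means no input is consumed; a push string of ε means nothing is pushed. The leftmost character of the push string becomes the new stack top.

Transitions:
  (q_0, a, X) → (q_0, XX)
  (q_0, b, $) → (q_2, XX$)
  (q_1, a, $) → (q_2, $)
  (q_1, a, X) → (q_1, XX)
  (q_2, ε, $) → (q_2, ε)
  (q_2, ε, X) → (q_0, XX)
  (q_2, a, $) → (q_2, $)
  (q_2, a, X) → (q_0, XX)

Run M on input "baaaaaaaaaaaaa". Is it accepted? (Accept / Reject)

Reject

No computation consumes all input and empties the stack.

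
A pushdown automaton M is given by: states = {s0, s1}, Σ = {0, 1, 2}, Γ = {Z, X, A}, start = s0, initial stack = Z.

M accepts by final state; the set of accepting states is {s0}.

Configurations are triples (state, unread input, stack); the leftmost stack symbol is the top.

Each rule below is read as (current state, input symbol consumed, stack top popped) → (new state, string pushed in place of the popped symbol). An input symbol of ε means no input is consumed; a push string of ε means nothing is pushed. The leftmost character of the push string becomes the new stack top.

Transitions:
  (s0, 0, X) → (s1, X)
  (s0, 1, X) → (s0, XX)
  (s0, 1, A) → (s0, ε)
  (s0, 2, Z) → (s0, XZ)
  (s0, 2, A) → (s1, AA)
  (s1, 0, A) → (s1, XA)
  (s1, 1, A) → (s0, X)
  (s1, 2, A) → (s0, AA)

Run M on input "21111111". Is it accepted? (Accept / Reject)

One accepting computation: (s0, 21111111, Z) ⊢ (s0, 1111111, XZ) ⊢ (s0, 111111, XXZ) ⊢ (s0, 11111, XXXZ) ⊢ (s0, 1111, XXXXZ) ⊢ (s0, 111, XXXXXZ) ⊢ (s0, 11, XXXXXXZ) ⊢ (s0, 1, XXXXXXXZ) ⊢ (s0, ε, XXXXXXXXZ)
All input consumed and state s0 ∈ F.

Accept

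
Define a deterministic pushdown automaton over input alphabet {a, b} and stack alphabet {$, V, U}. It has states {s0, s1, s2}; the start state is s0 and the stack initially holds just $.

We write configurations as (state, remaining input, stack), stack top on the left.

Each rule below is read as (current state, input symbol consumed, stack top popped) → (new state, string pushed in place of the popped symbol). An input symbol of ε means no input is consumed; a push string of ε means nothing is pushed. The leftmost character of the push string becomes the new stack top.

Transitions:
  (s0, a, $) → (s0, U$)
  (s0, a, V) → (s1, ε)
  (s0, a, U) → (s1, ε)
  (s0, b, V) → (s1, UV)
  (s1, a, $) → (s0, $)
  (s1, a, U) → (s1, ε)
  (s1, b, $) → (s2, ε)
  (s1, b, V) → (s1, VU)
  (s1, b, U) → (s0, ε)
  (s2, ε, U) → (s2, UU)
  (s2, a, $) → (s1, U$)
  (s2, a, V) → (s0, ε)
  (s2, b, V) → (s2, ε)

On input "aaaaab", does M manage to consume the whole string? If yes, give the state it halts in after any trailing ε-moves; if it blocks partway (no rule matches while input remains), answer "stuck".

(s0, aaaaab, $) ⊢ (s0, aaaab, U$) ⊢ (s1, aaab, $) ⊢ (s0, aab, $) ⊢ (s0, ab, U$) ⊢ (s1, b, $) ⊢ (s2, ε, ε)
All input consumed; M is in state s2.

s2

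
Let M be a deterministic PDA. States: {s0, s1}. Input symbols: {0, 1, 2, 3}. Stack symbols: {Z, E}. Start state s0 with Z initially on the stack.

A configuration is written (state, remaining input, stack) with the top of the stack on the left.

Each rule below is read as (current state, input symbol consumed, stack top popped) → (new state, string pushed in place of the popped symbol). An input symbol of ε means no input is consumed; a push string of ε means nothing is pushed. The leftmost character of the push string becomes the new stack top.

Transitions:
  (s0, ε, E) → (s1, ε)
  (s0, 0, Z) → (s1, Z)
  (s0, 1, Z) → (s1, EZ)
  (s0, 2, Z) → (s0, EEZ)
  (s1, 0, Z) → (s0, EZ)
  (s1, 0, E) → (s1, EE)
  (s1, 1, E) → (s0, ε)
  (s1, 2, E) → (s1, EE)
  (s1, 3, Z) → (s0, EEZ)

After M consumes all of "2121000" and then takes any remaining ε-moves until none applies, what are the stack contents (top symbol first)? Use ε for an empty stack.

Z

(s0, 2121000, Z) ⊢ (s0, 121000, EEZ) ⊢ (s1, 121000, EZ) ⊢ (s0, 21000, Z) ⊢ (s0, 1000, EEZ) ⊢ (s1, 1000, EZ) ⊢ (s0, 000, Z) ⊢ (s1, 00, Z) ⊢ (s0, 0, EZ) ⊢ (s1, 0, Z) ⊢ (s0, ε, EZ) ⊢ (s1, ε, Z)
All input consumed in state s1 with stack Z.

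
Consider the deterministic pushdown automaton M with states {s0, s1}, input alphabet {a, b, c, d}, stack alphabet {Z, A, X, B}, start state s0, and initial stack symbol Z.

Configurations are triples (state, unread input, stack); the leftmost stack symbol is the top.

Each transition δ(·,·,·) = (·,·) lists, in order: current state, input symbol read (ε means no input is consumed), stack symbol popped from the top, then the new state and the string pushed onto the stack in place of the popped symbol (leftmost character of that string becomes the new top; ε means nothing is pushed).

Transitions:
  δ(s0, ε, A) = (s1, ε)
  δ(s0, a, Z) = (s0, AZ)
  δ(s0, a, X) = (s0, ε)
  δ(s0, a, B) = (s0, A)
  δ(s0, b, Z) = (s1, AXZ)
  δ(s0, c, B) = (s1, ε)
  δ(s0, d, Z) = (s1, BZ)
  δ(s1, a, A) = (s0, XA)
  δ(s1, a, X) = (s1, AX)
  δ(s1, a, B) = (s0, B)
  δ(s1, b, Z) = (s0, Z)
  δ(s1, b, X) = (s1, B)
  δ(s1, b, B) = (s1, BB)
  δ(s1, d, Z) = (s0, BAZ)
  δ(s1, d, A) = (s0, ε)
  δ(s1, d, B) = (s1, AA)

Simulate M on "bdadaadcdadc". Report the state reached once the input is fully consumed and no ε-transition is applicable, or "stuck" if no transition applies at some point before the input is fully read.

s1

(s0, bdadaadcdadc, Z)
  read b, top Z: go to s1, push AXZ → (s1, dadaadcdadc, AXZ)
  read d, top A: go to s0, push ε → (s0, adaadcdadc, XZ)
  read a, top X: go to s0, push ε → (s0, daadcdadc, Z)
  read d, top Z: go to s1, push BZ → (s1, aadcdadc, BZ)
  read a, top B: go to s0, push B → (s0, adcdadc, BZ)
  read a, top B: go to s0, push A → (s0, dcdadc, AZ)
  ε-move, top A: go to s1, push ε → (s1, dcdadc, Z)
  read d, top Z: go to s0, push BAZ → (s0, cdadc, BAZ)
  read c, top B: go to s1, push ε → (s1, dadc, AZ)
  read d, top A: go to s0, push ε → (s0, adc, Z)
  read a, top Z: go to s0, push AZ → (s0, dc, AZ)
  ε-move, top A: go to s1, push ε → (s1, dc, Z)
  read d, top Z: go to s0, push BAZ → (s0, c, BAZ)
  read c, top B: go to s1, push ε → (s1, ε, AZ)
All input consumed; M is in state s1.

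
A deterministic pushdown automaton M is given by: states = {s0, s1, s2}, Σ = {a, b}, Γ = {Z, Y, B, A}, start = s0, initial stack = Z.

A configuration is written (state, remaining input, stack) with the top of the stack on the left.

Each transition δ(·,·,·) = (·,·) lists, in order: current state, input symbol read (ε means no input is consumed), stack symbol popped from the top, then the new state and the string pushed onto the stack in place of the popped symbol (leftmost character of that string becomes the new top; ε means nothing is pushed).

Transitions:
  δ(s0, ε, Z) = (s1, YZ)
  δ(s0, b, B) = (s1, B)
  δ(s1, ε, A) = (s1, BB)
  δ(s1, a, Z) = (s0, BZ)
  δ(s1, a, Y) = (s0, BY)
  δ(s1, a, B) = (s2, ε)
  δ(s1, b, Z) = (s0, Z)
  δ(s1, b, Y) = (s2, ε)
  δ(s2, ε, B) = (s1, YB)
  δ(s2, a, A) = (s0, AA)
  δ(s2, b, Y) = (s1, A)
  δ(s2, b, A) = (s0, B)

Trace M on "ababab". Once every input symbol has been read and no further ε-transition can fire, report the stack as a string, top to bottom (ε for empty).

YBZ

(s0, ababab, Z)
  ε-move, top Z: go to s1, push YZ → (s1, ababab, YZ)
  read a, top Y: go to s0, push BY → (s0, babab, BYZ)
  read b, top B: go to s1, push B → (s1, abab, BYZ)
  read a, top B: go to s2, push ε → (s2, bab, YZ)
  read b, top Y: go to s1, push A → (s1, ab, AZ)
  ε-move, top A: go to s1, push BB → (s1, ab, BBZ)
  read a, top B: go to s2, push ε → (s2, b, BZ)
  ε-move, top B: go to s1, push YB → (s1, b, YBZ)
  read b, top Y: go to s2, push ε → (s2, ε, BZ)
  ε-move, top B: go to s1, push YB → (s1, ε, YBZ)
All input consumed in state s1 with stack YBZ.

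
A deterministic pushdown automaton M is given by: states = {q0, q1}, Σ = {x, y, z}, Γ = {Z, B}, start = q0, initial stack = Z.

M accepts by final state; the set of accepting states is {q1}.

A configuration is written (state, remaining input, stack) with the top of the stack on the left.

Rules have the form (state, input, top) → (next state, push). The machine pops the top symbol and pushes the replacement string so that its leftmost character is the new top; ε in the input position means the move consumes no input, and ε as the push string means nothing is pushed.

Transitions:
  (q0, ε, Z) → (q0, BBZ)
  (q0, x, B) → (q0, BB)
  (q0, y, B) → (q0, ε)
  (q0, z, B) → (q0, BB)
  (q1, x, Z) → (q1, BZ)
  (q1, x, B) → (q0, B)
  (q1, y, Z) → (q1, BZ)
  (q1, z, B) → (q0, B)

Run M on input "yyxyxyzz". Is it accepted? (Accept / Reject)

Reject

(q0, yyxyxyzz, Z) ⊢ (q0, yyxyxyzz, BBZ) ⊢ (q0, yxyxyzz, BZ) ⊢ (q0, xyxyzz, Z) ⊢ (q0, xyxyzz, BBZ) ⊢ (q0, yxyzz, BBBZ) ⊢ (q0, xyzz, BBZ) ⊢ (q0, yzz, BBBZ) ⊢ (q0, zz, BBZ) ⊢ (q0, z, BBBZ) ⊢ (q0, ε, BBBBZ)
All input consumed; state q0 ∉ F and no further ε-move applies.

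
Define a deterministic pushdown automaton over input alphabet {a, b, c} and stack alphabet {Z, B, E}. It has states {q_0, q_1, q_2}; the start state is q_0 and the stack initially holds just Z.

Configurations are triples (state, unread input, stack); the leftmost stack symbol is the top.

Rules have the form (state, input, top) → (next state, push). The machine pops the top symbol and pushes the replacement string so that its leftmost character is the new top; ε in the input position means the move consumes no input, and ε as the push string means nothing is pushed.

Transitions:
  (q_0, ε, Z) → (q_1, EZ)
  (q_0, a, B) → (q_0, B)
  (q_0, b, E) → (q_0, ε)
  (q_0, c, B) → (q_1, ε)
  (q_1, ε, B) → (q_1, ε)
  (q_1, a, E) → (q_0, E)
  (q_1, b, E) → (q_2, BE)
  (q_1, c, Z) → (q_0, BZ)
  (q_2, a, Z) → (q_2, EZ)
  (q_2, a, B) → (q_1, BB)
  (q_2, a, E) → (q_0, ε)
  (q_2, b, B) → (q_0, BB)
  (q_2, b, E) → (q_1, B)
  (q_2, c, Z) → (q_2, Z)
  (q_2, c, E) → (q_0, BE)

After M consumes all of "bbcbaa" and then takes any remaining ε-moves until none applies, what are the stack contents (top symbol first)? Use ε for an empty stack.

EZ

(q_0, bbcbaa, Z)
  ε-move, top Z: go to q_1, push EZ → (q_1, bbcbaa, EZ)
  read b, top E: go to q_2, push BE → (q_2, bcbaa, BEZ)
  read b, top B: go to q_0, push BB → (q_0, cbaa, BBEZ)
  read c, top B: go to q_1, push ε → (q_1, baa, BEZ)
  ε-move, top B: go to q_1, push ε → (q_1, baa, EZ)
  read b, top E: go to q_2, push BE → (q_2, aa, BEZ)
  read a, top B: go to q_1, push BB → (q_1, a, BBEZ)
  ε-move, top B: go to q_1, push ε → (q_1, a, BEZ)
  ε-move, top B: go to q_1, push ε → (q_1, a, EZ)
  read a, top E: go to q_0, push E → (q_0, ε, EZ)
All input consumed in state q_0 with stack EZ.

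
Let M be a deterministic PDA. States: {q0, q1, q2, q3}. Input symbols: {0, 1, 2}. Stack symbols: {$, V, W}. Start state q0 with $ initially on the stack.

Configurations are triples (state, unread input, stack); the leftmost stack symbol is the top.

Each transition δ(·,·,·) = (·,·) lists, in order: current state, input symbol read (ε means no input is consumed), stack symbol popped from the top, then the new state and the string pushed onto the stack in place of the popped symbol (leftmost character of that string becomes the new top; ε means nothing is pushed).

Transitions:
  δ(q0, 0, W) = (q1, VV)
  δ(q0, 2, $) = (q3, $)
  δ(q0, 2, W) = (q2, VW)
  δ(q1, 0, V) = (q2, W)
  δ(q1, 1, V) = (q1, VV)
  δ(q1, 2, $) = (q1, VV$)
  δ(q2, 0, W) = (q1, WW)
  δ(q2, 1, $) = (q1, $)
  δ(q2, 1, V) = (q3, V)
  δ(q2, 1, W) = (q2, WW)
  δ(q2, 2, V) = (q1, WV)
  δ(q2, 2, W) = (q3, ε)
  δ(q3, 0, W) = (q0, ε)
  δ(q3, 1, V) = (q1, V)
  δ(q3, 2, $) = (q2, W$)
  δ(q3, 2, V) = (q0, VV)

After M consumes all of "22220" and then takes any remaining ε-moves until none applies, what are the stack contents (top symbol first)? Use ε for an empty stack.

(q0, 22220, $)
  read 2, top $: go to q3, push $ → (q3, 2220, $)
  read 2, top $: go to q2, push W$ → (q2, 220, W$)
  read 2, top W: go to q3, push ε → (q3, 20, $)
  read 2, top $: go to q2, push W$ → (q2, 0, W$)
  read 0, top W: go to q1, push WW → (q1, ε, WW$)
All input consumed in state q1 with stack WW$.

WW$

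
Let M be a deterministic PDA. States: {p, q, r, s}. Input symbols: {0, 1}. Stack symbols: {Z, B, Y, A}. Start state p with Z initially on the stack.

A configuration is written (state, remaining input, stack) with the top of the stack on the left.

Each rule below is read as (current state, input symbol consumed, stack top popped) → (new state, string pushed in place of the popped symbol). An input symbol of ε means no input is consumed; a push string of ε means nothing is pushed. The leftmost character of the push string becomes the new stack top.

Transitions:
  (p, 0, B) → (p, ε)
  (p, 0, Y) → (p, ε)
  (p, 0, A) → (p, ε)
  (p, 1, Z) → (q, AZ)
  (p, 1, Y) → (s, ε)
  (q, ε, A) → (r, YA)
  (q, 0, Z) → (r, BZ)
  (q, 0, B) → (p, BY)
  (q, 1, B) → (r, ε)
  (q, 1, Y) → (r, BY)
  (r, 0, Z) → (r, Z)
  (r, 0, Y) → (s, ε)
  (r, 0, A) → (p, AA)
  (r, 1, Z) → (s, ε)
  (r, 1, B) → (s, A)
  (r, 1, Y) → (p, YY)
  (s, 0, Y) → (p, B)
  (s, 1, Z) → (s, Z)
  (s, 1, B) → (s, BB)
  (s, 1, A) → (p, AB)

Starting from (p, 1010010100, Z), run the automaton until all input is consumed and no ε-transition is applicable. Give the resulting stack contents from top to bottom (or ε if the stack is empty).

Z

(p, 1010010100, Z) ⊢ (q, 010010100, AZ) ⊢ (r, 010010100, YAZ) ⊢ (s, 10010100, AZ) ⊢ (p, 0010100, ABZ) ⊢ (p, 010100, BZ) ⊢ (p, 10100, Z) ⊢ (q, 0100, AZ) ⊢ (r, 0100, YAZ) ⊢ (s, 100, AZ) ⊢ (p, 00, ABZ) ⊢ (p, 0, BZ) ⊢ (p, ε, Z)
All input consumed in state p with stack Z.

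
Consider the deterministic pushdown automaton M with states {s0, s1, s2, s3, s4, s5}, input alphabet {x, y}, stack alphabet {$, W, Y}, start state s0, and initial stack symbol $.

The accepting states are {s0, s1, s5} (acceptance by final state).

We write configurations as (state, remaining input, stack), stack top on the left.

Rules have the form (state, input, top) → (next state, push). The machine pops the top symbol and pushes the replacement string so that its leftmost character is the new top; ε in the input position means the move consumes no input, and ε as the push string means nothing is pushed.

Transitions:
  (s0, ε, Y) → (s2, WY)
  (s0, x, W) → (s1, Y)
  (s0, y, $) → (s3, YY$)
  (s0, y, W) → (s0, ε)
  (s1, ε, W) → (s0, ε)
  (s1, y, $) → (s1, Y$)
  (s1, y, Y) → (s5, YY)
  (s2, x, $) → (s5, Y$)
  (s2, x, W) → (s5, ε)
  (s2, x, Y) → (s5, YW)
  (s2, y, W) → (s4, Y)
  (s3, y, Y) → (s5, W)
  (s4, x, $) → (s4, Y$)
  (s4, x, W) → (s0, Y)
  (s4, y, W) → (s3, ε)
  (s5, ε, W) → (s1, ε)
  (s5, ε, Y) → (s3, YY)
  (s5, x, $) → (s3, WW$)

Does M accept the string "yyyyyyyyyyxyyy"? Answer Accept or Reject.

(s0, yyyyyyyyyyxyyy, $)
  read y, top $: go to s3, push YY$ → (s3, yyyyyyyyyxyyy, YY$)
  read y, top Y: go to s5, push W → (s5, yyyyyyyyxyyy, WY$)
  ε-move, top W: go to s1, push ε → (s1, yyyyyyyyxyyy, Y$)
  read y, top Y: go to s5, push YY → (s5, yyyyyyyxyyy, YY$)
  ε-move, top Y: go to s3, push YY → (s3, yyyyyyyxyyy, YYY$)
  read y, top Y: go to s5, push W → (s5, yyyyyyxyyy, WYY$)
  ε-move, top W: go to s1, push ε → (s1, yyyyyyxyyy, YY$)
  read y, top Y: go to s5, push YY → (s5, yyyyyxyyy, YYY$)
  ε-move, top Y: go to s3, push YY → (s3, yyyyyxyyy, YYYY$)
  read y, top Y: go to s5, push W → (s5, yyyyxyyy, WYYY$)
  ε-move, top W: go to s1, push ε → (s1, yyyyxyyy, YYY$)
  read y, top Y: go to s5, push YY → (s5, yyyxyyy, YYYY$)
  ε-move, top Y: go to s3, push YY → (s3, yyyxyyy, YYYYY$)
  read y, top Y: go to s5, push W → (s5, yyxyyy, WYYYY$)
  ε-move, top W: go to s1, push ε → (s1, yyxyyy, YYYY$)
  read y, top Y: go to s5, push YY → (s5, yxyyy, YYYYY$)
  ε-move, top Y: go to s3, push YY → (s3, yxyyy, YYYYYY$)
  read y, top Y: go to s5, push W → (s5, xyyy, WYYYYY$)
  ε-move, top W: go to s1, push ε → (s1, xyyy, YYYYY$)
No transition applies at (s1, xyyy, YYYYY$); input not fully consumed.

Reject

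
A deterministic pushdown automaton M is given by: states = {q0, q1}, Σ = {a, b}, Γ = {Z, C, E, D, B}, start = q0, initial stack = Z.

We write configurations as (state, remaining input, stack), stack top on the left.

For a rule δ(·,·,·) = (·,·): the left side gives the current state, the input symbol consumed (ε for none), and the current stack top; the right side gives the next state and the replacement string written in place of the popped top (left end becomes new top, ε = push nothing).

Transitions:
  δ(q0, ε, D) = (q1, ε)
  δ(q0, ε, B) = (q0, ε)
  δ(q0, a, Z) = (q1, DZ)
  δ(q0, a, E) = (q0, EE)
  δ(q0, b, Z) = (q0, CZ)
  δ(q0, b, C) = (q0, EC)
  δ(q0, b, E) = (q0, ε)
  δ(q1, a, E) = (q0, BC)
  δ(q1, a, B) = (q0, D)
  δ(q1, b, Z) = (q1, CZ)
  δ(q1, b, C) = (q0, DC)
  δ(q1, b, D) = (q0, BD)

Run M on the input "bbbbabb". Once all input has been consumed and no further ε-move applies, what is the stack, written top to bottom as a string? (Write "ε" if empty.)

(q0, bbbbabb, Z) ⊢ (q0, bbbabb, CZ) ⊢ (q0, bbabb, ECZ) ⊢ (q0, babb, CZ) ⊢ (q0, abb, ECZ) ⊢ (q0, bb, EECZ) ⊢ (q0, b, ECZ) ⊢ (q0, ε, CZ)
All input consumed in state q0 with stack CZ.

CZ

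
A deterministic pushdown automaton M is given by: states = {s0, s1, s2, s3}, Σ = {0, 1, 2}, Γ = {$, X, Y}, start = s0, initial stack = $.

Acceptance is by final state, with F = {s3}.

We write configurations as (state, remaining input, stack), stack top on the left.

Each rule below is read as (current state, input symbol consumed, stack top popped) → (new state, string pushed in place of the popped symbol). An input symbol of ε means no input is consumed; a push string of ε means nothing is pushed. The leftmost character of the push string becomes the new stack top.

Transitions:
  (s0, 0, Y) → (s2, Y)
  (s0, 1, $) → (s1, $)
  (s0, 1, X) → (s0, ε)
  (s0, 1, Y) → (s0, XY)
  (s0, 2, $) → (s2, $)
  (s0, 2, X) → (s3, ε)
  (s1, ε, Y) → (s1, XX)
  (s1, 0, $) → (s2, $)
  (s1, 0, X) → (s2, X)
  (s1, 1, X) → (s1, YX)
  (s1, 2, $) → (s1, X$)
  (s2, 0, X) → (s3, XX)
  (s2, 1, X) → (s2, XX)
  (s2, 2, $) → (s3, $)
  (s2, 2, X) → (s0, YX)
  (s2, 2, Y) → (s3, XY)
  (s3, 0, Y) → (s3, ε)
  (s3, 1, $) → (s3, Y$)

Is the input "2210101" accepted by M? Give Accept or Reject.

(s0, 2210101, $) ⊢ (s2, 210101, $) ⊢ (s3, 10101, $) ⊢ (s3, 0101, Y$) ⊢ (s3, 101, $) ⊢ (s3, 01, Y$) ⊢ (s3, 1, $) ⊢ (s3, ε, Y$)
All input consumed; state s3 ∈ F.

Accept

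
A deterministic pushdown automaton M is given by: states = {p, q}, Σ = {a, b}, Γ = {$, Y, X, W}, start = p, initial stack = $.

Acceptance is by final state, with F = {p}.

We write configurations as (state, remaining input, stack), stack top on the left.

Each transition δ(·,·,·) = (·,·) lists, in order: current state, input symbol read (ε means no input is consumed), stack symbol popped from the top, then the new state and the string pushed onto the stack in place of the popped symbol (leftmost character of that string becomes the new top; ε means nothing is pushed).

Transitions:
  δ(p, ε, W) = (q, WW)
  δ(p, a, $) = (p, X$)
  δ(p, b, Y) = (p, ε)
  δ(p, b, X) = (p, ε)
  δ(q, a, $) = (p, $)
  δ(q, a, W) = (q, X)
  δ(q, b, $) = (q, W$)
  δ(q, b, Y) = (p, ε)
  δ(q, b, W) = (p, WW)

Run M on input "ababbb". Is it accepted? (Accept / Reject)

Reject

(p, ababbb, $)
  read a, top $: go to p, push X$ → (p, babbb, X$)
  read b, top X: go to p, push ε → (p, abbb, $)
  read a, top $: go to p, push X$ → (p, bbb, X$)
  read b, top X: go to p, push ε → (p, bb, $)
No transition applies at (p, bb, $); input not fully consumed.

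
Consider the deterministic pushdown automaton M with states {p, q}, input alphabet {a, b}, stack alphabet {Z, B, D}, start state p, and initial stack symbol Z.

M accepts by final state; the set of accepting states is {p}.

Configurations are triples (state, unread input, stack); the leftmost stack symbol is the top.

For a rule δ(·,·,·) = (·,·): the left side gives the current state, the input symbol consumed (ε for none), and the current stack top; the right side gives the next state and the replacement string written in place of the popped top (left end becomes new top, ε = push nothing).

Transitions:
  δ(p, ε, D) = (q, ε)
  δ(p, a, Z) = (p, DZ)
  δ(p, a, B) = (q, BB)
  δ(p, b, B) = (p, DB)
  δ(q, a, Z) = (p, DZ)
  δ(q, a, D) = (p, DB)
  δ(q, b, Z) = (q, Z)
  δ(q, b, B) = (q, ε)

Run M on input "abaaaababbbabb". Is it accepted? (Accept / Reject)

(p, abaaaababbbabb, Z)
  read a, top Z: go to p, push DZ → (p, baaaababbbabb, DZ)
  ε-move, top D: go to q, push ε → (q, baaaababbbabb, Z)
  read b, top Z: go to q, push Z → (q, aaaababbbabb, Z)
  read a, top Z: go to p, push DZ → (p, aaababbbabb, DZ)
  ε-move, top D: go to q, push ε → (q, aaababbbabb, Z)
  read a, top Z: go to p, push DZ → (p, aababbbabb, DZ)
  ε-move, top D: go to q, push ε → (q, aababbbabb, Z)
  read a, top Z: go to p, push DZ → (p, ababbbabb, DZ)
  ε-move, top D: go to q, push ε → (q, ababbbabb, Z)
  read a, top Z: go to p, push DZ → (p, babbbabb, DZ)
  ε-move, top D: go to q, push ε → (q, babbbabb, Z)
  read b, top Z: go to q, push Z → (q, abbbabb, Z)
  read a, top Z: go to p, push DZ → (p, bbbabb, DZ)
  ε-move, top D: go to q, push ε → (q, bbbabb, Z)
  read b, top Z: go to q, push Z → (q, bbabb, Z)
  read b, top Z: go to q, push Z → (q, babb, Z)
  read b, top Z: go to q, push Z → (q, abb, Z)
  read a, top Z: go to p, push DZ → (p, bb, DZ)
  ε-move, top D: go to q, push ε → (q, bb, Z)
  read b, top Z: go to q, push Z → (q, b, Z)
  read b, top Z: go to q, push Z → (q, ε, Z)
All input consumed; state q ∉ F and no further ε-move applies.

Reject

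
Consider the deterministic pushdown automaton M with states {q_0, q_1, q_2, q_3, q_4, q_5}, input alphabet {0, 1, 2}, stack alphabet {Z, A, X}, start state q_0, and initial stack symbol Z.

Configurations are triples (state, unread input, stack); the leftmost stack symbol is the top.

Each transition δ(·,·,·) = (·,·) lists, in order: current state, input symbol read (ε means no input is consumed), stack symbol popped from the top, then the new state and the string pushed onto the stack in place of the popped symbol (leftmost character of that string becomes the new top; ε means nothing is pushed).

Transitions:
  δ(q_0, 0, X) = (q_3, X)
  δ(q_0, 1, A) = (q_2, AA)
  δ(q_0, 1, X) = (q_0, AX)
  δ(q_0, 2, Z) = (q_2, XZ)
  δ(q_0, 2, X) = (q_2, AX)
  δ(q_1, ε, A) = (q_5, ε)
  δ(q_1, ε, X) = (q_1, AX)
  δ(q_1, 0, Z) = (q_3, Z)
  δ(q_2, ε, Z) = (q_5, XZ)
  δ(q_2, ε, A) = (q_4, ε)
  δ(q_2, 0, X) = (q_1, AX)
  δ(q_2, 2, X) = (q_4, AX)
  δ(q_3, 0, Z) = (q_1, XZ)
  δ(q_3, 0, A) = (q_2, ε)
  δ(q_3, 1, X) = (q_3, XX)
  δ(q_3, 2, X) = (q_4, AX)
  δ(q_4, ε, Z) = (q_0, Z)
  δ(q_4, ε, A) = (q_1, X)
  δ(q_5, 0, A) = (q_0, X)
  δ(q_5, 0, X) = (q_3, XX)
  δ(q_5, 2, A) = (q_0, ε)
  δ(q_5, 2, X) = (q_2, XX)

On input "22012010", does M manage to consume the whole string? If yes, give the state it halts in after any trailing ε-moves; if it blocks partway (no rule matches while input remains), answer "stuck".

stuck

(q_0, 22012010, Z)
  read 2, top Z: go to q_2, push XZ → (q_2, 2012010, XZ)
  read 2, top X: go to q_4, push AX → (q_4, 012010, AXZ)
  ε-move, top A: go to q_1, push X → (q_1, 012010, XXZ)
  ε-move, top X: go to q_1, push AX → (q_1, 012010, AXXZ)
  ε-move, top A: go to q_5, push ε → (q_5, 012010, XXZ)
  read 0, top X: go to q_3, push XX → (q_3, 12010, XXXZ)
  read 1, top X: go to q_3, push XX → (q_3, 2010, XXXXZ)
  read 2, top X: go to q_4, push AX → (q_4, 010, AXXXXZ)
  ε-move, top A: go to q_1, push X → (q_1, 010, XXXXXZ)
  ε-move, top X: go to q_1, push AX → (q_1, 010, AXXXXXZ)
  ε-move, top A: go to q_5, push ε → (q_5, 010, XXXXXZ)
  read 0, top X: go to q_3, push XX → (q_3, 10, XXXXXXZ)
  read 1, top X: go to q_3, push XX → (q_3, 0, XXXXXXXZ)
No transition for (q_3, 0, top X); M blocks with input 0 remaining.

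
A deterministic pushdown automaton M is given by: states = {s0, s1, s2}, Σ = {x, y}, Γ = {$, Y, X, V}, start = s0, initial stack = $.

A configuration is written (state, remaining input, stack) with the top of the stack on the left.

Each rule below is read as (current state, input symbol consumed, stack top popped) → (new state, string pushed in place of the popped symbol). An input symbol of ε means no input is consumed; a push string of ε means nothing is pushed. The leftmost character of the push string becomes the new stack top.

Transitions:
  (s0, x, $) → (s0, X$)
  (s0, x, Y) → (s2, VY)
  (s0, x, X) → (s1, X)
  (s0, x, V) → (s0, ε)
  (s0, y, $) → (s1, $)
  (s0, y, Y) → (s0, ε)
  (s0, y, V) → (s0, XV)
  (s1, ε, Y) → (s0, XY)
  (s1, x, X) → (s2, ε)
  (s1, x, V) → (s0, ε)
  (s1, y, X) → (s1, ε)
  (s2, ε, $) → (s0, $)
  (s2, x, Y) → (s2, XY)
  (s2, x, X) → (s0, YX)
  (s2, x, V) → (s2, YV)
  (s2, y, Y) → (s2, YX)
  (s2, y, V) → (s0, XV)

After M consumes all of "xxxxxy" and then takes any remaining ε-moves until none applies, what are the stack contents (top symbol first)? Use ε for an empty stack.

$

(s0, xxxxxy, $) ⊢ (s0, xxxxy, X$) ⊢ (s1, xxxy, X$) ⊢ (s2, xxy, $) ⊢ (s0, xxy, $) ⊢ (s0, xy, X$) ⊢ (s1, y, X$) ⊢ (s1, ε, $)
All input consumed in state s1 with stack $.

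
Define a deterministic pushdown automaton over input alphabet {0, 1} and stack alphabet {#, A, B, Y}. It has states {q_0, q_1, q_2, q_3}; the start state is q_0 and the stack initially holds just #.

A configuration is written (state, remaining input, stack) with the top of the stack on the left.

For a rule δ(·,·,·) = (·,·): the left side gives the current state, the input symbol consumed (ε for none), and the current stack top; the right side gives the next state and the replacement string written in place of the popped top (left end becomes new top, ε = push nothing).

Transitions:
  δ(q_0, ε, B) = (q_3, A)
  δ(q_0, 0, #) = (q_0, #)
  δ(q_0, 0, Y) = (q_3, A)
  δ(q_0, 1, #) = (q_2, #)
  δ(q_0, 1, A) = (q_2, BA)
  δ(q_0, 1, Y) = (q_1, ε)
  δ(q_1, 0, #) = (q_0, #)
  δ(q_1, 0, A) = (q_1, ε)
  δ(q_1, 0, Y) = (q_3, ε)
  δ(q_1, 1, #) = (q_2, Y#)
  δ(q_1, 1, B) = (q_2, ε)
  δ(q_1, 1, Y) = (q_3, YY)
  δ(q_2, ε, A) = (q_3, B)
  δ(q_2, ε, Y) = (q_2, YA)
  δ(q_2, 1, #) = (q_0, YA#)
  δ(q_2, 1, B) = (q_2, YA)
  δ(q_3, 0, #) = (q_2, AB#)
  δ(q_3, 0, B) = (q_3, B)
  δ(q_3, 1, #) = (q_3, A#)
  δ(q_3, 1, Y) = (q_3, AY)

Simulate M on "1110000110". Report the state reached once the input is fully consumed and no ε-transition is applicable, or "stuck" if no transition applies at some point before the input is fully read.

q_3

(q_0, 1110000110, #)
  read 1, top #: go to q_2, push # → (q_2, 110000110, #)
  read 1, top #: go to q_0, push YA# → (q_0, 10000110, YA#)
  read 1, top Y: go to q_1, push ε → (q_1, 0000110, A#)
  read 0, top A: go to q_1, push ε → (q_1, 000110, #)
  read 0, top #: go to q_0, push # → (q_0, 00110, #)
  read 0, top #: go to q_0, push # → (q_0, 0110, #)
  read 0, top #: go to q_0, push # → (q_0, 110, #)
  read 1, top #: go to q_2, push # → (q_2, 10, #)
  read 1, top #: go to q_0, push YA# → (q_0, 0, YA#)
  read 0, top Y: go to q_3, push A → (q_3, ε, AA#)
All input consumed; M is in state q_3.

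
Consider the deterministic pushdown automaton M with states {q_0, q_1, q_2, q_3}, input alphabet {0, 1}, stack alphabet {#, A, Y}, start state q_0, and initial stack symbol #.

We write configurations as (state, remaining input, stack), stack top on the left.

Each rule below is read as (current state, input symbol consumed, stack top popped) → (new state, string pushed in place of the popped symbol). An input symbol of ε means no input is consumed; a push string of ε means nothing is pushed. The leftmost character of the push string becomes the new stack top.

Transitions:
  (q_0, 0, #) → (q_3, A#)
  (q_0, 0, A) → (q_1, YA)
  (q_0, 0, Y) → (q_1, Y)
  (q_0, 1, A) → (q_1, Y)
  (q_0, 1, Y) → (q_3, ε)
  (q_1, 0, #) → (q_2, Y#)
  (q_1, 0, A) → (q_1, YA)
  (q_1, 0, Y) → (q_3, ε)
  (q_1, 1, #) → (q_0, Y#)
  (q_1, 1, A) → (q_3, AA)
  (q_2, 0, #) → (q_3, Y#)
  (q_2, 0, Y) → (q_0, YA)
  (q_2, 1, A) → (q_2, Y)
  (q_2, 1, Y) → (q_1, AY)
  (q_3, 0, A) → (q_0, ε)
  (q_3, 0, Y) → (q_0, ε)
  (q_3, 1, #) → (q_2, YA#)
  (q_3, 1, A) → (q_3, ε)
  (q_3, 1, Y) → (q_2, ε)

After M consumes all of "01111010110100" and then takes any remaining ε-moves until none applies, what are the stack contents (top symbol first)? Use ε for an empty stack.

(q_0, 01111010110100, #) ⊢ (q_3, 1111010110100, A#) ⊢ (q_3, 111010110100, #) ⊢ (q_2, 11010110100, YA#) ⊢ (q_1, 1010110100, AYA#) ⊢ (q_3, 010110100, AAYA#) ⊢ (q_0, 10110100, AYA#) ⊢ (q_1, 0110100, YYA#) ⊢ (q_3, 110100, YA#) ⊢ (q_2, 10100, A#) ⊢ (q_2, 0100, Y#) ⊢ (q_0, 100, YA#) ⊢ (q_3, 00, A#) ⊢ (q_0, 0, #) ⊢ (q_3, ε, A#)
All input consumed in state q_3 with stack A#.

A#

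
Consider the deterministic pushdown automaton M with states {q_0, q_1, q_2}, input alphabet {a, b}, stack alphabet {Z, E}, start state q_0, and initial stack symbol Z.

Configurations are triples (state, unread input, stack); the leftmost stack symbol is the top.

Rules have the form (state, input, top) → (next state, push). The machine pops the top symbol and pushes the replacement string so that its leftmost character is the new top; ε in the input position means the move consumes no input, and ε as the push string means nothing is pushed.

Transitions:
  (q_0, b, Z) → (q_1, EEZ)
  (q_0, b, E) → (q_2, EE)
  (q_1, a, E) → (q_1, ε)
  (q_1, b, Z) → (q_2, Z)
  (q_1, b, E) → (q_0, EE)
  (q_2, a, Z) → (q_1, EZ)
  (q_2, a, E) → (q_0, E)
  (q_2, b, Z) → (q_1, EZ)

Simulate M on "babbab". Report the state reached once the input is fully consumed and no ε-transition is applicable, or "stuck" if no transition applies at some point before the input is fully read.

(q_0, babbab, Z)
  read b, top Z: go to q_1, push EEZ → (q_1, abbab, EEZ)
  read a, top E: go to q_1, push ε → (q_1, bbab, EZ)
  read b, top E: go to q_0, push EE → (q_0, bab, EEZ)
  read b, top E: go to q_2, push EE → (q_2, ab, EEEZ)
  read a, top E: go to q_0, push E → (q_0, b, EEEZ)
  read b, top E: go to q_2, push EE → (q_2, ε, EEEEZ)
All input consumed; M is in state q_2.

q_2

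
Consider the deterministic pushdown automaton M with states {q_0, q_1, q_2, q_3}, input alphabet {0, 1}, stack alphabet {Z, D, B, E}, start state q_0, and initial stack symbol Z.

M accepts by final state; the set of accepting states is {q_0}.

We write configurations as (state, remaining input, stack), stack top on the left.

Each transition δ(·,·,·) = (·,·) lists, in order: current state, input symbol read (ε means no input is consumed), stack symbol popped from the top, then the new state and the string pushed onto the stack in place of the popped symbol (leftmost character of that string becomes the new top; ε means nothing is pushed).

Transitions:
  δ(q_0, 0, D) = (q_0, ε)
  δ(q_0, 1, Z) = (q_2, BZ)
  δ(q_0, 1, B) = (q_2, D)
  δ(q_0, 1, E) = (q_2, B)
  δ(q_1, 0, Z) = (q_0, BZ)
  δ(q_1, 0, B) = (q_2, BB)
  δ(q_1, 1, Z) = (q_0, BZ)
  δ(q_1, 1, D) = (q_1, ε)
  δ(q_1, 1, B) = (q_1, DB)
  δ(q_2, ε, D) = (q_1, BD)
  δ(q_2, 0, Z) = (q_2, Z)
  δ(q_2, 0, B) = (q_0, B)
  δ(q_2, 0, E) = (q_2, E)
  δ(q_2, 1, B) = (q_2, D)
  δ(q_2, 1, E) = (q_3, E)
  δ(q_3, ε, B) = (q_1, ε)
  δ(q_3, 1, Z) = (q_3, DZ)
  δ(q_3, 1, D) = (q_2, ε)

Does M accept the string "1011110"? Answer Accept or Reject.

Reject

(q_0, 1011110, Z)
  read 1, top Z: go to q_2, push BZ → (q_2, 011110, BZ)
  read 0, top B: go to q_0, push B → (q_0, 11110, BZ)
  read 1, top B: go to q_2, push D → (q_2, 1110, DZ)
  ε-move, top D: go to q_1, push BD → (q_1, 1110, BDZ)
  read 1, top B: go to q_1, push DB → (q_1, 110, DBDZ)
  read 1, top D: go to q_1, push ε → (q_1, 10, BDZ)
  read 1, top B: go to q_1, push DB → (q_1, 0, DBDZ)
No transition applies at (q_1, 0, DBDZ); input not fully consumed.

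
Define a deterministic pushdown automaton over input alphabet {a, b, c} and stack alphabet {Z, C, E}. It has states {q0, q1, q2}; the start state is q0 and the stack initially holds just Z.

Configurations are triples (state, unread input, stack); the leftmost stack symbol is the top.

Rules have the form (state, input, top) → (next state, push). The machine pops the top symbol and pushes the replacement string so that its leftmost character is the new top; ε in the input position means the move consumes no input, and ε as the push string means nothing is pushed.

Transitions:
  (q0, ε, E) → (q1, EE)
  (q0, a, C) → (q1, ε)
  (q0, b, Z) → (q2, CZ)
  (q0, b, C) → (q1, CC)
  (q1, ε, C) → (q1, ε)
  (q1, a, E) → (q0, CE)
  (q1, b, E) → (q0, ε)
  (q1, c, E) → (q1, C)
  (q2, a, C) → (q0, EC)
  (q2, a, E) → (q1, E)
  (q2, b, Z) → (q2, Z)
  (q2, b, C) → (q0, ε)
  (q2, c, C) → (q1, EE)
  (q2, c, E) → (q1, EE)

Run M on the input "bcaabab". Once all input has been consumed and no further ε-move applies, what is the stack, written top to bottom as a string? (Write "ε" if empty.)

(q0, bcaabab, Z)
  read b, top Z: go to q2, push CZ → (q2, caabab, CZ)
  read c, top C: go to q1, push EE → (q1, aabab, EEZ)
  read a, top E: go to q0, push CE → (q0, abab, CEEZ)
  read a, top C: go to q1, push ε → (q1, bab, EEZ)
  read b, top E: go to q0, push ε → (q0, ab, EZ)
  ε-move, top E: go to q1, push EE → (q1, ab, EEZ)
  read a, top E: go to q0, push CE → (q0, b, CEEZ)
  read b, top C: go to q1, push CC → (q1, ε, CCEEZ)
  ε-move, top C: go to q1, push ε → (q1, ε, CEEZ)
  ε-move, top C: go to q1, push ε → (q1, ε, EEZ)
All input consumed in state q1 with stack EEZ.

EEZ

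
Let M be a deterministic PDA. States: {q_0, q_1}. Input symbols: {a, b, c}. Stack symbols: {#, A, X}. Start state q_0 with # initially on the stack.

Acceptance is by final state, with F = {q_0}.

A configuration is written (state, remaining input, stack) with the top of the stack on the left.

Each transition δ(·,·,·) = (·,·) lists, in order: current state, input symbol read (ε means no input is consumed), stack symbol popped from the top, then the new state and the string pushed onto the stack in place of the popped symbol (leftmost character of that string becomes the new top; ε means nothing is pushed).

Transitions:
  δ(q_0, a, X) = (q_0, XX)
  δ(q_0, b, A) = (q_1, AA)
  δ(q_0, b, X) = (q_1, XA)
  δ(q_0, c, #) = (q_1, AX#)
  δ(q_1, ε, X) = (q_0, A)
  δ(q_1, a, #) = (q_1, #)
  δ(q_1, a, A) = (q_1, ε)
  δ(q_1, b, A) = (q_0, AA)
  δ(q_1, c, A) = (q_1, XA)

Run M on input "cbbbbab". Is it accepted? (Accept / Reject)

(q_0, cbbbbab, #)
  read c, top #: go to q_1, push AX# → (q_1, bbbbab, AX#)
  read b, top A: go to q_0, push AA → (q_0, bbbab, AAX#)
  read b, top A: go to q_1, push AA → (q_1, bbab, AAAX#)
  read b, top A: go to q_0, push AA → (q_0, bab, AAAAX#)
  read b, top A: go to q_1, push AA → (q_1, ab, AAAAAX#)
  read a, top A: go to q_1, push ε → (q_1, b, AAAAX#)
  read b, top A: go to q_0, push AA → (q_0, ε, AAAAAX#)
All input consumed; state q_0 ∈ F.

Accept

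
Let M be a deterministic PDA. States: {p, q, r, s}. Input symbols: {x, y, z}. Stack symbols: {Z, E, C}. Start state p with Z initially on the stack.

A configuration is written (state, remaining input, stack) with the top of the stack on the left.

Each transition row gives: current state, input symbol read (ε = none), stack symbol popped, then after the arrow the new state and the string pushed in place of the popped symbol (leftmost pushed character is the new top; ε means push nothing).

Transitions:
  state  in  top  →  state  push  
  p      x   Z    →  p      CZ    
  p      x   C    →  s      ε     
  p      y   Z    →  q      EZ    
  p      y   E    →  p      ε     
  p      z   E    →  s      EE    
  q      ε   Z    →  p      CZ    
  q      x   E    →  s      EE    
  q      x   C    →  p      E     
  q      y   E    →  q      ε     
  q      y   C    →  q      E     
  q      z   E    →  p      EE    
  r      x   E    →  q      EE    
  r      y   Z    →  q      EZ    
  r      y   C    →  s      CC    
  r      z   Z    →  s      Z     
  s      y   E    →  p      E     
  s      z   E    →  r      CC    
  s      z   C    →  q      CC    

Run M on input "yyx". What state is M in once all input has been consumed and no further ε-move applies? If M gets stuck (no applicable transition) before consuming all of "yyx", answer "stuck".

s

(p, yyx, Z) ⊢ (q, yx, EZ) ⊢ (q, x, Z) ⊢ (p, x, CZ) ⊢ (s, ε, Z)
All input consumed; M is in state s.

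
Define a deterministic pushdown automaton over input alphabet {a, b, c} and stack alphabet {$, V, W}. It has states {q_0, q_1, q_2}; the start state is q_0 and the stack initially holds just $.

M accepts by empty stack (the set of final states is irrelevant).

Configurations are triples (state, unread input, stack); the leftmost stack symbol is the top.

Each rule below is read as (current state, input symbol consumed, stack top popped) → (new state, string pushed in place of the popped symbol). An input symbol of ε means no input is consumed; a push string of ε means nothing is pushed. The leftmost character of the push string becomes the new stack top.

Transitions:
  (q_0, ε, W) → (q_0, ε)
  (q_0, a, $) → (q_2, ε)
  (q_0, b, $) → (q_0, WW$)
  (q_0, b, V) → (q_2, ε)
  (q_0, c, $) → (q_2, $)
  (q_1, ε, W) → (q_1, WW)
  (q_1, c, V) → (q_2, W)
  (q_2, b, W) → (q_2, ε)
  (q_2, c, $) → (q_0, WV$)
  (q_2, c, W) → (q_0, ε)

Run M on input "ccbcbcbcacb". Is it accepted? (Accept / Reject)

(q_0, ccbcbcbcacb, $) ⊢ (q_2, cbcbcbcacb, $) ⊢ (q_0, bcbcbcacb, WV$) ⊢ (q_0, bcbcbcacb, V$) ⊢ (q_2, cbcbcacb, $) ⊢ (q_0, bcbcacb, WV$) ⊢ (q_0, bcbcacb, V$) ⊢ (q_2, cbcacb, $) ⊢ (q_0, bcacb, WV$) ⊢ (q_0, bcacb, V$) ⊢ (q_2, cacb, $) ⊢ (q_0, acb, WV$) ⊢ (q_0, acb, V$)
No transition applies at (q_0, acb, V$); input not fully consumed.

Reject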